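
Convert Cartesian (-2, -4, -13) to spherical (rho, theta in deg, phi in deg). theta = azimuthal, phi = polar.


rho = sqrt((-2)^2 + (-4)^2 + (-13)^2) = 13.7477
theta = atan2(-4, -2) = 243.4349 deg
phi = acos(-13/13.7477) = 161.0162 deg

rho = 13.7477, theta = 243.4349 deg, phi = 161.0162 deg


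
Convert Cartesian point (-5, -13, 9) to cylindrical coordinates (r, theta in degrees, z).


r = sqrt((-5)^2 + (-13)^2) = 13.9284
theta = atan2(-13, -5) = 248.9625 deg
z = 9

r = 13.9284, theta = 248.9625 deg, z = 9


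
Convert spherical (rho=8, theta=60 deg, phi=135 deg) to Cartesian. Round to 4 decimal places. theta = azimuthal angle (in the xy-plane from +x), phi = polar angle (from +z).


x = 8 * sin(135) * cos(60) = 2.8284
y = 8 * sin(135) * sin(60) = 4.899
z = 8 * cos(135) = -5.6569

(2.8284, 4.899, -5.6569)


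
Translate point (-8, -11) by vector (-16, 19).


Translation: (x+dx, y+dy) = (-8+-16, -11+19) = (-24, 8)

(-24, 8)


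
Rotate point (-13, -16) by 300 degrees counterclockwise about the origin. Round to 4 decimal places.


x' = -13*cos(300) - -16*sin(300) = -20.3564
y' = -13*sin(300) + -16*cos(300) = 3.2583

(-20.3564, 3.2583)


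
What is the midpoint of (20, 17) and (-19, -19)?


Midpoint = ((20+-19)/2, (17+-19)/2) = (0.5, -1)

(0.5, -1)


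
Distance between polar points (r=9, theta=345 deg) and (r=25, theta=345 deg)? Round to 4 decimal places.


d = sqrt(r1^2 + r2^2 - 2*r1*r2*cos(t2-t1))
d = sqrt(9^2 + 25^2 - 2*9*25*cos(345-345)) = 16

16


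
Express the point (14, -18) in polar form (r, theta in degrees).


r = sqrt(14^2 + (-18)^2) = 22.8035
theta = atan2(-18, 14) = 307.875 degrees

r = 22.8035, theta = 307.875 degrees


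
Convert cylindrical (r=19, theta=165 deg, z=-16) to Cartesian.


x = 19 * cos(165) = -18.3526
y = 19 * sin(165) = 4.9176
z = -16

(-18.3526, 4.9176, -16)


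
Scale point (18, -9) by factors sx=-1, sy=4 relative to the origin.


Scaling: (x*sx, y*sy) = (18*-1, -9*4) = (-18, -36)

(-18, -36)


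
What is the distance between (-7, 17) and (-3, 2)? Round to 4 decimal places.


d = sqrt((-3--7)^2 + (2-17)^2) = 15.5242

15.5242


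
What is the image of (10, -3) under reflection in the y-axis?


Reflection across y-axis: (x, y) -> (-x, y)
(10, -3) -> (-10, -3)

(-10, -3)


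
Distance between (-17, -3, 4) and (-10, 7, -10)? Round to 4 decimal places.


d = sqrt((-10--17)^2 + (7--3)^2 + (-10-4)^2) = 18.5742

18.5742


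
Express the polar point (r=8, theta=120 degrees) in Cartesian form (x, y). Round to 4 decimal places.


x = 8 * cos(120) = -4
y = 8 * sin(120) = 6.9282

(-4, 6.9282)


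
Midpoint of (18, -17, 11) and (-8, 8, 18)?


Midpoint = ((18+-8)/2, (-17+8)/2, (11+18)/2) = (5, -4.5, 14.5)

(5, -4.5, 14.5)


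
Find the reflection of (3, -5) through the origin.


Reflection through origin: (x, y) -> (-x, -y)
(3, -5) -> (-3, 5)

(-3, 5)


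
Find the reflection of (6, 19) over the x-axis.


Reflection across x-axis: (x, y) -> (x, -y)
(6, 19) -> (6, -19)

(6, -19)


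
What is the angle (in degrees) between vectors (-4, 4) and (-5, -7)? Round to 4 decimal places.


dot = -4*-5 + 4*-7 = -8
|u| = 5.6569, |v| = 8.6023
cos(angle) = -0.1644
angle = 99.4623 degrees

99.4623 degrees


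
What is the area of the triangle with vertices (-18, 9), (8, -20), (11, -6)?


Area = |x1(y2-y3) + x2(y3-y1) + x3(y1-y2)| / 2
= |-18*(-20--6) + 8*(-6-9) + 11*(9--20)| / 2
= 225.5

225.5


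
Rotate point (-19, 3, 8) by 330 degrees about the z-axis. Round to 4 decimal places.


x' = -19*cos(330) - 3*sin(330) = -14.9545
y' = -19*sin(330) + 3*cos(330) = 12.0981
z' = 8

(-14.9545, 12.0981, 8)


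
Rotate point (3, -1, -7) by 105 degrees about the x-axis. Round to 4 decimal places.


x' = 3
y' = -1*cos(105) - -7*sin(105) = 7.0203
z' = -1*sin(105) + -7*cos(105) = 0.8458

(3, 7.0203, 0.8458)


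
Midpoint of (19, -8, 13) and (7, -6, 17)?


Midpoint = ((19+7)/2, (-8+-6)/2, (13+17)/2) = (13, -7, 15)

(13, -7, 15)


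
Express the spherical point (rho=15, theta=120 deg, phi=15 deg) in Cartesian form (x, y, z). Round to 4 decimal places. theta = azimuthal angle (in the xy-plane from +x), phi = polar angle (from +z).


x = 15 * sin(15) * cos(120) = -1.9411
y = 15 * sin(15) * sin(120) = 3.3622
z = 15 * cos(15) = 14.4889

(-1.9411, 3.3622, 14.4889)


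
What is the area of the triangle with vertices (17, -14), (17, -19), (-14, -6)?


Area = |x1(y2-y3) + x2(y3-y1) + x3(y1-y2)| / 2
= |17*(-19--6) + 17*(-6--14) + -14*(-14--19)| / 2
= 77.5

77.5


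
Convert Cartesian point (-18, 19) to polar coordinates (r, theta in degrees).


r = sqrt((-18)^2 + 19^2) = 26.1725
theta = atan2(19, -18) = 133.4518 degrees

r = 26.1725, theta = 133.4518 degrees


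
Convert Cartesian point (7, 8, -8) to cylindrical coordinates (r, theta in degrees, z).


r = sqrt(7^2 + 8^2) = 10.6301
theta = atan2(8, 7) = 48.8141 deg
z = -8

r = 10.6301, theta = 48.8141 deg, z = -8


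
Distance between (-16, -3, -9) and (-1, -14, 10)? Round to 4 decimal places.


d = sqrt((-1--16)^2 + (-14--3)^2 + (10--9)^2) = 26.5895

26.5895


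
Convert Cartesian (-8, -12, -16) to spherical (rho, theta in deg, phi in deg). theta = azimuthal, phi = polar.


rho = sqrt((-8)^2 + (-12)^2 + (-16)^2) = 21.5407
theta = atan2(-12, -8) = 236.3099 deg
phi = acos(-16/21.5407) = 137.9689 deg

rho = 21.5407, theta = 236.3099 deg, phi = 137.9689 deg


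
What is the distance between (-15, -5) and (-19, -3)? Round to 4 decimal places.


d = sqrt((-19--15)^2 + (-3--5)^2) = 4.4721

4.4721


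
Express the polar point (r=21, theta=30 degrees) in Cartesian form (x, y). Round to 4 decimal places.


x = 21 * cos(30) = 18.1865
y = 21 * sin(30) = 10.5

(18.1865, 10.5)


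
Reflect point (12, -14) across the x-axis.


Reflection across x-axis: (x, y) -> (x, -y)
(12, -14) -> (12, 14)

(12, 14)


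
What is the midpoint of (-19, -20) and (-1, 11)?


Midpoint = ((-19+-1)/2, (-20+11)/2) = (-10, -4.5)

(-10, -4.5)


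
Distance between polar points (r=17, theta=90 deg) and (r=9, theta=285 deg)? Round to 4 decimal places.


d = sqrt(r1^2 + r2^2 - 2*r1*r2*cos(t2-t1))
d = sqrt(17^2 + 9^2 - 2*17*9*cos(285-90)) = 25.7987

25.7987


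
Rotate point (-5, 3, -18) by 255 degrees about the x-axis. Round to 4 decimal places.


x' = -5
y' = 3*cos(255) - -18*sin(255) = -18.1631
z' = 3*sin(255) + -18*cos(255) = 1.761

(-5, -18.1631, 1.761)


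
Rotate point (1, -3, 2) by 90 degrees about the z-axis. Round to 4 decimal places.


x' = 1*cos(90) - -3*sin(90) = 3
y' = 1*sin(90) + -3*cos(90) = 1
z' = 2

(3, 1, 2)


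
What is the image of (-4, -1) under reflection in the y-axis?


Reflection across y-axis: (x, y) -> (-x, y)
(-4, -1) -> (4, -1)

(4, -1)


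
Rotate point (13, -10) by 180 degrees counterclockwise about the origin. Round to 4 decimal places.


x' = 13*cos(180) - -10*sin(180) = -13
y' = 13*sin(180) + -10*cos(180) = 10

(-13, 10)


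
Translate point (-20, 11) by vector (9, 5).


Translation: (x+dx, y+dy) = (-20+9, 11+5) = (-11, 16)

(-11, 16)


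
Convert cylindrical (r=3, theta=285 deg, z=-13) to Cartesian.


x = 3 * cos(285) = 0.7765
y = 3 * sin(285) = -2.8978
z = -13

(0.7765, -2.8978, -13)


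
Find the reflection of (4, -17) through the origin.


Reflection through origin: (x, y) -> (-x, -y)
(4, -17) -> (-4, 17)

(-4, 17)


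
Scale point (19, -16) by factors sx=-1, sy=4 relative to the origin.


Scaling: (x*sx, y*sy) = (19*-1, -16*4) = (-19, -64)

(-19, -64)


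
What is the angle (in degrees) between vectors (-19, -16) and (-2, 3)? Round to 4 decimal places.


dot = -19*-2 + -16*3 = -10
|u| = 24.8395, |v| = 3.6056
cos(angle) = -0.1117
angle = 96.4108 degrees

96.4108 degrees


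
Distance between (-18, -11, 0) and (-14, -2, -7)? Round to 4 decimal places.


d = sqrt((-14--18)^2 + (-2--11)^2 + (-7-0)^2) = 12.083

12.083


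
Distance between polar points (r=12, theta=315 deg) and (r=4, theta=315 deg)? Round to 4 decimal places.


d = sqrt(r1^2 + r2^2 - 2*r1*r2*cos(t2-t1))
d = sqrt(12^2 + 4^2 - 2*12*4*cos(315-315)) = 8

8


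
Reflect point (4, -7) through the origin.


Reflection through origin: (x, y) -> (-x, -y)
(4, -7) -> (-4, 7)

(-4, 7)


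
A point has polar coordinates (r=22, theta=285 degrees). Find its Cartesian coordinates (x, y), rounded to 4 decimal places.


x = 22 * cos(285) = 5.694
y = 22 * sin(285) = -21.2504

(5.694, -21.2504)


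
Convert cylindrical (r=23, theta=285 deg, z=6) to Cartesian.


x = 23 * cos(285) = 5.9528
y = 23 * sin(285) = -22.2163
z = 6

(5.9528, -22.2163, 6)


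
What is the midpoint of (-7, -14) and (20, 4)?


Midpoint = ((-7+20)/2, (-14+4)/2) = (6.5, -5)

(6.5, -5)


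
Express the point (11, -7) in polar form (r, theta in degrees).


r = sqrt(11^2 + (-7)^2) = 13.0384
theta = atan2(-7, 11) = 327.5288 degrees

r = 13.0384, theta = 327.5288 degrees


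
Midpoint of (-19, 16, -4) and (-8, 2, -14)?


Midpoint = ((-19+-8)/2, (16+2)/2, (-4+-14)/2) = (-13.5, 9, -9)

(-13.5, 9, -9)


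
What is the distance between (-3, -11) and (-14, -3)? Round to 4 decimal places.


d = sqrt((-14--3)^2 + (-3--11)^2) = 13.6015

13.6015


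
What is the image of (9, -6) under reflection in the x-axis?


Reflection across x-axis: (x, y) -> (x, -y)
(9, -6) -> (9, 6)

(9, 6)


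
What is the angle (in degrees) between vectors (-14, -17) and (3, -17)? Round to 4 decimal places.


dot = -14*3 + -17*-17 = 247
|u| = 22.0227, |v| = 17.2627
cos(angle) = 0.6497
angle = 49.4804 degrees

49.4804 degrees


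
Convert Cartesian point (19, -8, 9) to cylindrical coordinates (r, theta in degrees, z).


r = sqrt(19^2 + (-8)^2) = 20.6155
theta = atan2(-8, 19) = 337.1663 deg
z = 9

r = 20.6155, theta = 337.1663 deg, z = 9


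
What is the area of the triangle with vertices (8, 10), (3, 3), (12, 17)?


Area = |x1(y2-y3) + x2(y3-y1) + x3(y1-y2)| / 2
= |8*(3-17) + 3*(17-10) + 12*(10-3)| / 2
= 3.5

3.5


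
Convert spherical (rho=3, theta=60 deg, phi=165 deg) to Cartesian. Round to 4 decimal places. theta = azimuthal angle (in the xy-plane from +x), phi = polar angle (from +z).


x = 3 * sin(165) * cos(60) = 0.3882
y = 3 * sin(165) * sin(60) = 0.6724
z = 3 * cos(165) = -2.8978

(0.3882, 0.6724, -2.8978)


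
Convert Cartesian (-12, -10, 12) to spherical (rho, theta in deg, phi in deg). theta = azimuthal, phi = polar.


rho = sqrt((-12)^2 + (-10)^2 + 12^2) = 19.6977
theta = atan2(-10, -12) = 219.8056 deg
phi = acos(12/19.6977) = 52.4678 deg

rho = 19.6977, theta = 219.8056 deg, phi = 52.4678 deg


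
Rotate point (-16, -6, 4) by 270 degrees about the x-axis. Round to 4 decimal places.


x' = -16
y' = -6*cos(270) - 4*sin(270) = 4
z' = -6*sin(270) + 4*cos(270) = 6

(-16, 4, 6)


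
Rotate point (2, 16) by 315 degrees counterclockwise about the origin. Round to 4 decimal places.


x' = 2*cos(315) - 16*sin(315) = 12.7279
y' = 2*sin(315) + 16*cos(315) = 9.8995

(12.7279, 9.8995)


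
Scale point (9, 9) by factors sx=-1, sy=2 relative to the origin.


Scaling: (x*sx, y*sy) = (9*-1, 9*2) = (-9, 18)

(-9, 18)


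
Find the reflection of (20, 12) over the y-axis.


Reflection across y-axis: (x, y) -> (-x, y)
(20, 12) -> (-20, 12)

(-20, 12)


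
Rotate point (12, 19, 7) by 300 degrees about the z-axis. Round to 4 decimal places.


x' = 12*cos(300) - 19*sin(300) = 22.4545
y' = 12*sin(300) + 19*cos(300) = -0.8923
z' = 7

(22.4545, -0.8923, 7)


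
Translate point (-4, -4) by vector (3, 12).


Translation: (x+dx, y+dy) = (-4+3, -4+12) = (-1, 8)

(-1, 8)


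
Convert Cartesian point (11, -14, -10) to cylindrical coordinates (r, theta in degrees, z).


r = sqrt(11^2 + (-14)^2) = 17.8045
theta = atan2(-14, 11) = 308.1572 deg
z = -10

r = 17.8045, theta = 308.1572 deg, z = -10


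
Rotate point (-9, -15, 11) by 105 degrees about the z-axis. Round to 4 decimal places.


x' = -9*cos(105) - -15*sin(105) = 16.8183
y' = -9*sin(105) + -15*cos(105) = -4.811
z' = 11

(16.8183, -4.811, 11)


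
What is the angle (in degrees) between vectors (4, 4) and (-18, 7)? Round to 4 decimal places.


dot = 4*-18 + 4*7 = -44
|u| = 5.6569, |v| = 19.3132
cos(angle) = -0.4027
angle = 113.7495 degrees

113.7495 degrees


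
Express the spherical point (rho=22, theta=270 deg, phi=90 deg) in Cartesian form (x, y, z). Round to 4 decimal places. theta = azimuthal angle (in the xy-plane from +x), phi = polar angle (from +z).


x = 22 * sin(90) * cos(270) = 0
y = 22 * sin(90) * sin(270) = -22
z = 22 * cos(90) = 0

(0, -22, 0)


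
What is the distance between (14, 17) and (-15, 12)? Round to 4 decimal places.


d = sqrt((-15-14)^2 + (12-17)^2) = 29.4279

29.4279


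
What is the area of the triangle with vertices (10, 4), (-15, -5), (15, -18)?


Area = |x1(y2-y3) + x2(y3-y1) + x3(y1-y2)| / 2
= |10*(-5--18) + -15*(-18-4) + 15*(4--5)| / 2
= 297.5

297.5


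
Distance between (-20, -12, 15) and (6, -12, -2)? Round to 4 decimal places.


d = sqrt((6--20)^2 + (-12--12)^2 + (-2-15)^2) = 31.0644

31.0644


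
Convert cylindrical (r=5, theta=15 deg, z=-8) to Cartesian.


x = 5 * cos(15) = 4.8296
y = 5 * sin(15) = 1.2941
z = -8

(4.8296, 1.2941, -8)


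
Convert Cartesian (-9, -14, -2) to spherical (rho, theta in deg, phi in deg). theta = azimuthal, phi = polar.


rho = sqrt((-9)^2 + (-14)^2 + (-2)^2) = 16.7631
theta = atan2(-14, -9) = 237.2648 deg
phi = acos(-2/16.7631) = 96.8523 deg

rho = 16.7631, theta = 237.2648 deg, phi = 96.8523 deg


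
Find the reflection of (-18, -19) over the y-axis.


Reflection across y-axis: (x, y) -> (-x, y)
(-18, -19) -> (18, -19)

(18, -19)


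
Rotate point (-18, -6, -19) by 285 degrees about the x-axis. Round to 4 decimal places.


x' = -18
y' = -6*cos(285) - -19*sin(285) = -19.9055
z' = -6*sin(285) + -19*cos(285) = 0.878

(-18, -19.9055, 0.878)


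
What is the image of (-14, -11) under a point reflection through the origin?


Reflection through origin: (x, y) -> (-x, -y)
(-14, -11) -> (14, 11)

(14, 11)


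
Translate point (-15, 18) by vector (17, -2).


Translation: (x+dx, y+dy) = (-15+17, 18+-2) = (2, 16)

(2, 16)


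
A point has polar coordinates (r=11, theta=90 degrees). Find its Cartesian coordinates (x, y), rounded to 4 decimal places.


x = 11 * cos(90) = 0
y = 11 * sin(90) = 11

(0, 11)


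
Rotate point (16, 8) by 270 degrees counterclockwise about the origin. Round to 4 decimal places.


x' = 16*cos(270) - 8*sin(270) = 8
y' = 16*sin(270) + 8*cos(270) = -16

(8, -16)


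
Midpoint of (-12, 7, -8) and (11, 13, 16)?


Midpoint = ((-12+11)/2, (7+13)/2, (-8+16)/2) = (-0.5, 10, 4)

(-0.5, 10, 4)


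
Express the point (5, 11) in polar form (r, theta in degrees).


r = sqrt(5^2 + 11^2) = 12.083
theta = atan2(11, 5) = 65.556 degrees

r = 12.083, theta = 65.556 degrees


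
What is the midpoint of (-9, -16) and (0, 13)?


Midpoint = ((-9+0)/2, (-16+13)/2) = (-4.5, -1.5)

(-4.5, -1.5)


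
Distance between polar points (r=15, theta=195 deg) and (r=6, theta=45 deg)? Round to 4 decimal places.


d = sqrt(r1^2 + r2^2 - 2*r1*r2*cos(t2-t1))
d = sqrt(15^2 + 6^2 - 2*15*6*cos(45-195)) = 20.4178

20.4178


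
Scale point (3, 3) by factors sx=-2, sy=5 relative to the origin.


Scaling: (x*sx, y*sy) = (3*-2, 3*5) = (-6, 15)

(-6, 15)


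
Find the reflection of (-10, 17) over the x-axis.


Reflection across x-axis: (x, y) -> (x, -y)
(-10, 17) -> (-10, -17)

(-10, -17)


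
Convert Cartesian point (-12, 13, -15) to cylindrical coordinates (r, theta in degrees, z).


r = sqrt((-12)^2 + 13^2) = 17.6918
theta = atan2(13, -12) = 132.7094 deg
z = -15

r = 17.6918, theta = 132.7094 deg, z = -15


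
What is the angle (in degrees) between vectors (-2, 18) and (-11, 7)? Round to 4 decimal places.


dot = -2*-11 + 18*7 = 148
|u| = 18.1108, |v| = 13.0384
cos(angle) = 0.6268
angle = 51.1886 degrees

51.1886 degrees


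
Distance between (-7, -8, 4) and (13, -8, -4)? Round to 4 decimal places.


d = sqrt((13--7)^2 + (-8--8)^2 + (-4-4)^2) = 21.5407

21.5407


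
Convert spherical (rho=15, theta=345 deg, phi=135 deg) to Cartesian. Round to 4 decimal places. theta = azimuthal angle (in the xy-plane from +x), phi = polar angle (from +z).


x = 15 * sin(135) * cos(345) = 10.2452
y = 15 * sin(135) * sin(345) = -2.7452
z = 15 * cos(135) = -10.6066

(10.2452, -2.7452, -10.6066)


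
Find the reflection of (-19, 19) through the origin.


Reflection through origin: (x, y) -> (-x, -y)
(-19, 19) -> (19, -19)

(19, -19)


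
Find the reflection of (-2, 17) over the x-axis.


Reflection across x-axis: (x, y) -> (x, -y)
(-2, 17) -> (-2, -17)

(-2, -17)


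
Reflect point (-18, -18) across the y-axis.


Reflection across y-axis: (x, y) -> (-x, y)
(-18, -18) -> (18, -18)

(18, -18)


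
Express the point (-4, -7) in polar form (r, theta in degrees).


r = sqrt((-4)^2 + (-7)^2) = 8.0623
theta = atan2(-7, -4) = 240.2551 degrees

r = 8.0623, theta = 240.2551 degrees


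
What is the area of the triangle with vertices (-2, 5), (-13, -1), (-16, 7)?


Area = |x1(y2-y3) + x2(y3-y1) + x3(y1-y2)| / 2
= |-2*(-1-7) + -13*(7-5) + -16*(5--1)| / 2
= 53

53


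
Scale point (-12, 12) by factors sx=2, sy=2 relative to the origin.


Scaling: (x*sx, y*sy) = (-12*2, 12*2) = (-24, 24)

(-24, 24)


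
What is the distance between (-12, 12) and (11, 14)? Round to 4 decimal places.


d = sqrt((11--12)^2 + (14-12)^2) = 23.0868

23.0868


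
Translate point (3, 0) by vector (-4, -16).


Translation: (x+dx, y+dy) = (3+-4, 0+-16) = (-1, -16)

(-1, -16)


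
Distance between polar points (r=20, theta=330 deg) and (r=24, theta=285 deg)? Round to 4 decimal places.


d = sqrt(r1^2 + r2^2 - 2*r1*r2*cos(t2-t1))
d = sqrt(20^2 + 24^2 - 2*20*24*cos(285-330)) = 17.2388

17.2388


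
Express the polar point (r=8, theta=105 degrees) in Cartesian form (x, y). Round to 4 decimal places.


x = 8 * cos(105) = -2.0706
y = 8 * sin(105) = 7.7274

(-2.0706, 7.7274)


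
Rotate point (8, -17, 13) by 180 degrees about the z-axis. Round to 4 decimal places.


x' = 8*cos(180) - -17*sin(180) = -8
y' = 8*sin(180) + -17*cos(180) = 17
z' = 13

(-8, 17, 13)


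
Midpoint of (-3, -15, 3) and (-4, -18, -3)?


Midpoint = ((-3+-4)/2, (-15+-18)/2, (3+-3)/2) = (-3.5, -16.5, 0)

(-3.5, -16.5, 0)


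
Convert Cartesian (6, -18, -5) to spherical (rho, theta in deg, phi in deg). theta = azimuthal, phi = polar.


rho = sqrt(6^2 + (-18)^2 + (-5)^2) = 19.6214
theta = atan2(-18, 6) = 288.4349 deg
phi = acos(-5/19.6214) = 104.7631 deg

rho = 19.6214, theta = 288.4349 deg, phi = 104.7631 deg


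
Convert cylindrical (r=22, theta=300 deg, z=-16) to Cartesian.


x = 22 * cos(300) = 11
y = 22 * sin(300) = -19.0526
z = -16

(11, -19.0526, -16)


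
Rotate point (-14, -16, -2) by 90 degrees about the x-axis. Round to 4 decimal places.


x' = -14
y' = -16*cos(90) - -2*sin(90) = 2
z' = -16*sin(90) + -2*cos(90) = -16

(-14, 2, -16)


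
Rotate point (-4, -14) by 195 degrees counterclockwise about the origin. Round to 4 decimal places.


x' = -4*cos(195) - -14*sin(195) = 0.2402
y' = -4*sin(195) + -14*cos(195) = 14.5582

(0.2402, 14.5582)


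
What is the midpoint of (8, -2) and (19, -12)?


Midpoint = ((8+19)/2, (-2+-12)/2) = (13.5, -7)

(13.5, -7)


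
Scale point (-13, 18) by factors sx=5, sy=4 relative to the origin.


Scaling: (x*sx, y*sy) = (-13*5, 18*4) = (-65, 72)

(-65, 72)


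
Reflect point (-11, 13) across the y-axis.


Reflection across y-axis: (x, y) -> (-x, y)
(-11, 13) -> (11, 13)

(11, 13)


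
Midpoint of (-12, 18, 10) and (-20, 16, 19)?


Midpoint = ((-12+-20)/2, (18+16)/2, (10+19)/2) = (-16, 17, 14.5)

(-16, 17, 14.5)


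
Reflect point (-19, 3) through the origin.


Reflection through origin: (x, y) -> (-x, -y)
(-19, 3) -> (19, -3)

(19, -3)


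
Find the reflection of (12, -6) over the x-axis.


Reflection across x-axis: (x, y) -> (x, -y)
(12, -6) -> (12, 6)

(12, 6)


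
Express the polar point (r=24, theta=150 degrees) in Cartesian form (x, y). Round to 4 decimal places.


x = 24 * cos(150) = -20.7846
y = 24 * sin(150) = 12

(-20.7846, 12)


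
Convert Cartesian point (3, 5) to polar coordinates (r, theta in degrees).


r = sqrt(3^2 + 5^2) = 5.831
theta = atan2(5, 3) = 59.0362 degrees

r = 5.831, theta = 59.0362 degrees


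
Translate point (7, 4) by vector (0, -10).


Translation: (x+dx, y+dy) = (7+0, 4+-10) = (7, -6)

(7, -6)


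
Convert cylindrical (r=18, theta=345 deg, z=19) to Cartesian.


x = 18 * cos(345) = 17.3867
y = 18 * sin(345) = -4.6587
z = 19

(17.3867, -4.6587, 19)


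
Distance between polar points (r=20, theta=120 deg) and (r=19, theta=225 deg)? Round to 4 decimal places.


d = sqrt(r1^2 + r2^2 - 2*r1*r2*cos(t2-t1))
d = sqrt(20^2 + 19^2 - 2*20*19*cos(225-120)) = 30.9468

30.9468


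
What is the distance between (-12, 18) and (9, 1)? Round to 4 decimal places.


d = sqrt((9--12)^2 + (1-18)^2) = 27.0185

27.0185


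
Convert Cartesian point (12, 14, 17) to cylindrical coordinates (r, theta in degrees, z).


r = sqrt(12^2 + 14^2) = 18.4391
theta = atan2(14, 12) = 49.3987 deg
z = 17

r = 18.4391, theta = 49.3987 deg, z = 17


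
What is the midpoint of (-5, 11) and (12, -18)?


Midpoint = ((-5+12)/2, (11+-18)/2) = (3.5, -3.5)

(3.5, -3.5)


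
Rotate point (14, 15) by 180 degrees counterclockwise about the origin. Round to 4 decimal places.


x' = 14*cos(180) - 15*sin(180) = -14
y' = 14*sin(180) + 15*cos(180) = -15

(-14, -15)


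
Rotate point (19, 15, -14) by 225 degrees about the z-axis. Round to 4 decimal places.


x' = 19*cos(225) - 15*sin(225) = -2.8284
y' = 19*sin(225) + 15*cos(225) = -24.0416
z' = -14

(-2.8284, -24.0416, -14)


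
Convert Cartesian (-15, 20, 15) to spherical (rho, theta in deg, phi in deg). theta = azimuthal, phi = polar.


rho = sqrt((-15)^2 + 20^2 + 15^2) = 29.1548
theta = atan2(20, -15) = 126.8699 deg
phi = acos(15/29.1548) = 59.0362 deg

rho = 29.1548, theta = 126.8699 deg, phi = 59.0362 deg


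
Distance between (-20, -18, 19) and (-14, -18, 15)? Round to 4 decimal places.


d = sqrt((-14--20)^2 + (-18--18)^2 + (15-19)^2) = 7.2111

7.2111


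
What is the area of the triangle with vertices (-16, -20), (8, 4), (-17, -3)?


Area = |x1(y2-y3) + x2(y3-y1) + x3(y1-y2)| / 2
= |-16*(4--3) + 8*(-3--20) + -17*(-20-4)| / 2
= 216

216


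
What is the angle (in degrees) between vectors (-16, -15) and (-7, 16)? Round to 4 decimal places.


dot = -16*-7 + -15*16 = -128
|u| = 21.9317, |v| = 17.4642
cos(angle) = -0.3342
angle = 109.523 degrees

109.523 degrees


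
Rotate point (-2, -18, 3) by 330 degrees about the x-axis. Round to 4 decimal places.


x' = -2
y' = -18*cos(330) - 3*sin(330) = -14.0885
z' = -18*sin(330) + 3*cos(330) = 11.5981

(-2, -14.0885, 11.5981)


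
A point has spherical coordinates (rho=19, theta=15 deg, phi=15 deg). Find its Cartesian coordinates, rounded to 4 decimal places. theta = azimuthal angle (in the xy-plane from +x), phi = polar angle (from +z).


x = 19 * sin(15) * cos(15) = 4.75
y = 19 * sin(15) * sin(15) = 1.2728
z = 19 * cos(15) = 18.3526

(4.75, 1.2728, 18.3526)


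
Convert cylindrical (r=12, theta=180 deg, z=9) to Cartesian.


x = 12 * cos(180) = -12
y = 12 * sin(180) = 0
z = 9

(-12, 0, 9)


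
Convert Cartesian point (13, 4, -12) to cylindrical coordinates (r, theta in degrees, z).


r = sqrt(13^2 + 4^2) = 13.6015
theta = atan2(4, 13) = 17.1027 deg
z = -12

r = 13.6015, theta = 17.1027 deg, z = -12


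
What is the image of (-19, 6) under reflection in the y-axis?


Reflection across y-axis: (x, y) -> (-x, y)
(-19, 6) -> (19, 6)

(19, 6)


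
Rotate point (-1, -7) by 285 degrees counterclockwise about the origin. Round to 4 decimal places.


x' = -1*cos(285) - -7*sin(285) = -7.0203
y' = -1*sin(285) + -7*cos(285) = -0.8458

(-7.0203, -0.8458)


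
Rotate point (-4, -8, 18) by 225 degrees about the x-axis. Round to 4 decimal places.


x' = -4
y' = -8*cos(225) - 18*sin(225) = 18.3848
z' = -8*sin(225) + 18*cos(225) = -7.0711

(-4, 18.3848, -7.0711)


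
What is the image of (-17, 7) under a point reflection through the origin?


Reflection through origin: (x, y) -> (-x, -y)
(-17, 7) -> (17, -7)

(17, -7)


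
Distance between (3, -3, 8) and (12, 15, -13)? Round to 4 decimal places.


d = sqrt((12-3)^2 + (15--3)^2 + (-13-8)^2) = 29.0861

29.0861


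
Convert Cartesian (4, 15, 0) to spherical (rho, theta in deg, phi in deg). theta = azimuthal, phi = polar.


rho = sqrt(4^2 + 15^2 + 0^2) = 15.5242
theta = atan2(15, 4) = 75.0686 deg
phi = acos(0/15.5242) = 90 deg

rho = 15.5242, theta = 75.0686 deg, phi = 90 deg


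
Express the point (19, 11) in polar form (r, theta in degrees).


r = sqrt(19^2 + 11^2) = 21.9545
theta = atan2(11, 19) = 30.0686 degrees

r = 21.9545, theta = 30.0686 degrees


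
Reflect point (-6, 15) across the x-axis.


Reflection across x-axis: (x, y) -> (x, -y)
(-6, 15) -> (-6, -15)

(-6, -15)


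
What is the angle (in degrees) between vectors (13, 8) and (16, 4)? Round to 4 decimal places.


dot = 13*16 + 8*4 = 240
|u| = 15.2643, |v| = 16.4924
cos(angle) = 0.9533
angle = 17.5713 degrees

17.5713 degrees


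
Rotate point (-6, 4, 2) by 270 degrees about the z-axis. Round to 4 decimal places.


x' = -6*cos(270) - 4*sin(270) = 4
y' = -6*sin(270) + 4*cos(270) = 6
z' = 2

(4, 6, 2)


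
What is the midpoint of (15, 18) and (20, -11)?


Midpoint = ((15+20)/2, (18+-11)/2) = (17.5, 3.5)

(17.5, 3.5)


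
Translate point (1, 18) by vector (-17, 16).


Translation: (x+dx, y+dy) = (1+-17, 18+16) = (-16, 34)

(-16, 34)


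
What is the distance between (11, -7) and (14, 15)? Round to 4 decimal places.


d = sqrt((14-11)^2 + (15--7)^2) = 22.2036

22.2036


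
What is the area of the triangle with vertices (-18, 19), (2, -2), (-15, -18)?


Area = |x1(y2-y3) + x2(y3-y1) + x3(y1-y2)| / 2
= |-18*(-2--18) + 2*(-18-19) + -15*(19--2)| / 2
= 338.5

338.5


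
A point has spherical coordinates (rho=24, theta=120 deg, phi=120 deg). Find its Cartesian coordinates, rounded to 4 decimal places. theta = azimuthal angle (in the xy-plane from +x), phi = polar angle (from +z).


x = 24 * sin(120) * cos(120) = -10.3923
y = 24 * sin(120) * sin(120) = 18
z = 24 * cos(120) = -12

(-10.3923, 18, -12)


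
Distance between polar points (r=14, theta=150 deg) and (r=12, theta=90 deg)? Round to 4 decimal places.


d = sqrt(r1^2 + r2^2 - 2*r1*r2*cos(t2-t1))
d = sqrt(14^2 + 12^2 - 2*14*12*cos(90-150)) = 13.1149

13.1149


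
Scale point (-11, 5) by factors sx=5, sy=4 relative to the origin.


Scaling: (x*sx, y*sy) = (-11*5, 5*4) = (-55, 20)

(-55, 20)


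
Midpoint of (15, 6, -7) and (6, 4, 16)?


Midpoint = ((15+6)/2, (6+4)/2, (-7+16)/2) = (10.5, 5, 4.5)

(10.5, 5, 4.5)


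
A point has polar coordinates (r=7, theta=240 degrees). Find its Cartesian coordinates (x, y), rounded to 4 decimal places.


x = 7 * cos(240) = -3.5
y = 7 * sin(240) = -6.0622

(-3.5, -6.0622)


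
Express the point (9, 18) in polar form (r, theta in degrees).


r = sqrt(9^2 + 18^2) = 20.1246
theta = atan2(18, 9) = 63.4349 degrees

r = 20.1246, theta = 63.4349 degrees


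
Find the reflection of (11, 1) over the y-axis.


Reflection across y-axis: (x, y) -> (-x, y)
(11, 1) -> (-11, 1)

(-11, 1)


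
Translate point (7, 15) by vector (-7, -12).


Translation: (x+dx, y+dy) = (7+-7, 15+-12) = (0, 3)

(0, 3)


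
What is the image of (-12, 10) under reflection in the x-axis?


Reflection across x-axis: (x, y) -> (x, -y)
(-12, 10) -> (-12, -10)

(-12, -10)


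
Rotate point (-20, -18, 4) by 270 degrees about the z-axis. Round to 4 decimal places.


x' = -20*cos(270) - -18*sin(270) = -18
y' = -20*sin(270) + -18*cos(270) = 20
z' = 4

(-18, 20, 4)


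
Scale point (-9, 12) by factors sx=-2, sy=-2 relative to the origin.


Scaling: (x*sx, y*sy) = (-9*-2, 12*-2) = (18, -24)

(18, -24)


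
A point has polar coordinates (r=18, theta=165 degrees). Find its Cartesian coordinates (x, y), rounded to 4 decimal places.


x = 18 * cos(165) = -17.3867
y = 18 * sin(165) = 4.6587

(-17.3867, 4.6587)


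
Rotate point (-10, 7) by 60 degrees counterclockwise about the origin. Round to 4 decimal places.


x' = -10*cos(60) - 7*sin(60) = -11.0622
y' = -10*sin(60) + 7*cos(60) = -5.1603

(-11.0622, -5.1603)


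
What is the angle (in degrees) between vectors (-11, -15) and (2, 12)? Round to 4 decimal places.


dot = -11*2 + -15*12 = -202
|u| = 18.6011, |v| = 12.1655
cos(angle) = -0.8927
angle = 153.2085 degrees

153.2085 degrees


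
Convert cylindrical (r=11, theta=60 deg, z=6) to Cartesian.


x = 11 * cos(60) = 5.5
y = 11 * sin(60) = 9.5263
z = 6

(5.5, 9.5263, 6)


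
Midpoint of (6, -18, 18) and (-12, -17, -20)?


Midpoint = ((6+-12)/2, (-18+-17)/2, (18+-20)/2) = (-3, -17.5, -1)

(-3, -17.5, -1)


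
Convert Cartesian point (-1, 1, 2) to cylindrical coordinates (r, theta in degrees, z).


r = sqrt((-1)^2 + 1^2) = 1.4142
theta = atan2(1, -1) = 135 deg
z = 2

r = 1.4142, theta = 135 deg, z = 2


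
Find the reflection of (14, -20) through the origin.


Reflection through origin: (x, y) -> (-x, -y)
(14, -20) -> (-14, 20)

(-14, 20)


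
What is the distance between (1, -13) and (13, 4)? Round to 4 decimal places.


d = sqrt((13-1)^2 + (4--13)^2) = 20.8087

20.8087


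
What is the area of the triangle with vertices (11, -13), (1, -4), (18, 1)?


Area = |x1(y2-y3) + x2(y3-y1) + x3(y1-y2)| / 2
= |11*(-4-1) + 1*(1--13) + 18*(-13--4)| / 2
= 101.5

101.5


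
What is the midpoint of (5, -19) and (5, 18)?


Midpoint = ((5+5)/2, (-19+18)/2) = (5, -0.5)

(5, -0.5)


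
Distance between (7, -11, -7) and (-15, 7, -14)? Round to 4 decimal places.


d = sqrt((-15-7)^2 + (7--11)^2 + (-14--7)^2) = 29.2746

29.2746


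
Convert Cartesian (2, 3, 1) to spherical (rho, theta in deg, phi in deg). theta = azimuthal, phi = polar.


rho = sqrt(2^2 + 3^2 + 1^2) = 3.7417
theta = atan2(3, 2) = 56.3099 deg
phi = acos(1/3.7417) = 74.4986 deg

rho = 3.7417, theta = 56.3099 deg, phi = 74.4986 deg


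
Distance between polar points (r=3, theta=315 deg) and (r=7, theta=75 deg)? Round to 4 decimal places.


d = sqrt(r1^2 + r2^2 - 2*r1*r2*cos(t2-t1))
d = sqrt(3^2 + 7^2 - 2*3*7*cos(75-315)) = 8.8882

8.8882


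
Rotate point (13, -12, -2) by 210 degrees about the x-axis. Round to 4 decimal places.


x' = 13
y' = -12*cos(210) - -2*sin(210) = 9.3923
z' = -12*sin(210) + -2*cos(210) = 7.7321

(13, 9.3923, 7.7321)


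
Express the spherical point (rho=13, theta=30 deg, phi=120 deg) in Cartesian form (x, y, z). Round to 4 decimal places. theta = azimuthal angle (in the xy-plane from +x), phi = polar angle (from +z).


x = 13 * sin(120) * cos(30) = 9.75
y = 13 * sin(120) * sin(30) = 5.6292
z = 13 * cos(120) = -6.5

(9.75, 5.6292, -6.5)


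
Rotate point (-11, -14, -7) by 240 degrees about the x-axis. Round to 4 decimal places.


x' = -11
y' = -14*cos(240) - -7*sin(240) = 0.9378
z' = -14*sin(240) + -7*cos(240) = 15.6244

(-11, 0.9378, 15.6244)


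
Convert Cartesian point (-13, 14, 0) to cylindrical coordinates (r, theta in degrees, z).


r = sqrt((-13)^2 + 14^2) = 19.105
theta = atan2(14, -13) = 132.8789 deg
z = 0

r = 19.105, theta = 132.8789 deg, z = 0


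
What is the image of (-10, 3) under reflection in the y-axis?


Reflection across y-axis: (x, y) -> (-x, y)
(-10, 3) -> (10, 3)

(10, 3)


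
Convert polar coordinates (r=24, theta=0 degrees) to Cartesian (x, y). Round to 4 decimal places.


x = 24 * cos(0) = 24
y = 24 * sin(0) = 0

(24, 0)


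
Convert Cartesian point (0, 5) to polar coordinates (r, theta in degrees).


r = sqrt(0^2 + 5^2) = 5
theta = atan2(5, 0) = 90 degrees

r = 5, theta = 90 degrees


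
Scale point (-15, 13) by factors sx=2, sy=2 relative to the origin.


Scaling: (x*sx, y*sy) = (-15*2, 13*2) = (-30, 26)

(-30, 26)


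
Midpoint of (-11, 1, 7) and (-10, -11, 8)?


Midpoint = ((-11+-10)/2, (1+-11)/2, (7+8)/2) = (-10.5, -5, 7.5)

(-10.5, -5, 7.5)


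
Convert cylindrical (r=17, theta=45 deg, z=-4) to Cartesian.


x = 17 * cos(45) = 12.0208
y = 17 * sin(45) = 12.0208
z = -4

(12.0208, 12.0208, -4)


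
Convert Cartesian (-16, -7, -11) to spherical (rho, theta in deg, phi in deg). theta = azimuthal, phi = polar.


rho = sqrt((-16)^2 + (-7)^2 + (-11)^2) = 20.6398
theta = atan2(-7, -16) = 203.6294 deg
phi = acos(-11/20.6398) = 122.2051 deg

rho = 20.6398, theta = 203.6294 deg, phi = 122.2051 deg


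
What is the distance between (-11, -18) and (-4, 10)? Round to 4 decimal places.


d = sqrt((-4--11)^2 + (10--18)^2) = 28.8617

28.8617


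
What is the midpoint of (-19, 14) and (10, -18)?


Midpoint = ((-19+10)/2, (14+-18)/2) = (-4.5, -2)

(-4.5, -2)


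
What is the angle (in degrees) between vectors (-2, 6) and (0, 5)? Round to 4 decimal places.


dot = -2*0 + 6*5 = 30
|u| = 6.3246, |v| = 5
cos(angle) = 0.9487
angle = 18.4349 degrees

18.4349 degrees


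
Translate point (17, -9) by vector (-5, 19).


Translation: (x+dx, y+dy) = (17+-5, -9+19) = (12, 10)

(12, 10)


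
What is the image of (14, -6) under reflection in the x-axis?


Reflection across x-axis: (x, y) -> (x, -y)
(14, -6) -> (14, 6)

(14, 6)


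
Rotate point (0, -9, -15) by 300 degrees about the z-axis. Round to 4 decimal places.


x' = 0*cos(300) - -9*sin(300) = -7.7942
y' = 0*sin(300) + -9*cos(300) = -4.5
z' = -15

(-7.7942, -4.5, -15)


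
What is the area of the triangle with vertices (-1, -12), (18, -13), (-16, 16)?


Area = |x1(y2-y3) + x2(y3-y1) + x3(y1-y2)| / 2
= |-1*(-13-16) + 18*(16--12) + -16*(-12--13)| / 2
= 258.5

258.5


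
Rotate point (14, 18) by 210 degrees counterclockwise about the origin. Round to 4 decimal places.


x' = 14*cos(210) - 18*sin(210) = -3.1244
y' = 14*sin(210) + 18*cos(210) = -22.5885

(-3.1244, -22.5885)


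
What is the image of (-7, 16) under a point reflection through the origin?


Reflection through origin: (x, y) -> (-x, -y)
(-7, 16) -> (7, -16)

(7, -16)


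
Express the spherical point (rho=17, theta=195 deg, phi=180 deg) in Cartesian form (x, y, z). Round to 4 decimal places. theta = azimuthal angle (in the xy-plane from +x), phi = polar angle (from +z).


x = 17 * sin(180) * cos(195) = 0
y = 17 * sin(180) * sin(195) = 0
z = 17 * cos(180) = -17

(0, 0, -17)


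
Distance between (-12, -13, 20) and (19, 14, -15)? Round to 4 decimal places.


d = sqrt((19--12)^2 + (14--13)^2 + (-15-20)^2) = 53.9907

53.9907


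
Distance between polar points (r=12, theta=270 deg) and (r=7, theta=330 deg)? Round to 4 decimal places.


d = sqrt(r1^2 + r2^2 - 2*r1*r2*cos(t2-t1))
d = sqrt(12^2 + 7^2 - 2*12*7*cos(330-270)) = 10.4403

10.4403


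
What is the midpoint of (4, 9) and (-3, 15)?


Midpoint = ((4+-3)/2, (9+15)/2) = (0.5, 12)

(0.5, 12)


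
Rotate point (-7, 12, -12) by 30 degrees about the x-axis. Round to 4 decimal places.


x' = -7
y' = 12*cos(30) - -12*sin(30) = 16.3923
z' = 12*sin(30) + -12*cos(30) = -4.3923

(-7, 16.3923, -4.3923)


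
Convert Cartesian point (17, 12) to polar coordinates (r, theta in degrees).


r = sqrt(17^2 + 12^2) = 20.8087
theta = atan2(12, 17) = 35.2176 degrees

r = 20.8087, theta = 35.2176 degrees


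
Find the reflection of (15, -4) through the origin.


Reflection through origin: (x, y) -> (-x, -y)
(15, -4) -> (-15, 4)

(-15, 4)


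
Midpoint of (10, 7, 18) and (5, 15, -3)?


Midpoint = ((10+5)/2, (7+15)/2, (18+-3)/2) = (7.5, 11, 7.5)

(7.5, 11, 7.5)


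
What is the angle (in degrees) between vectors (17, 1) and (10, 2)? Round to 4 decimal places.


dot = 17*10 + 1*2 = 172
|u| = 17.0294, |v| = 10.198
cos(angle) = 0.9904
angle = 7.9435 degrees

7.9435 degrees


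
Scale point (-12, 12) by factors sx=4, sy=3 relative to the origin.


Scaling: (x*sx, y*sy) = (-12*4, 12*3) = (-48, 36)

(-48, 36)


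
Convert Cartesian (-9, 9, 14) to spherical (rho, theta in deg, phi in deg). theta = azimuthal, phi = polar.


rho = sqrt((-9)^2 + 9^2 + 14^2) = 18.9209
theta = atan2(9, -9) = 135 deg
phi = acos(14/18.9209) = 42.2751 deg

rho = 18.9209, theta = 135 deg, phi = 42.2751 deg


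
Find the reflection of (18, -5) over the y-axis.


Reflection across y-axis: (x, y) -> (-x, y)
(18, -5) -> (-18, -5)

(-18, -5)


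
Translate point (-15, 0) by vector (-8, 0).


Translation: (x+dx, y+dy) = (-15+-8, 0+0) = (-23, 0)

(-23, 0)


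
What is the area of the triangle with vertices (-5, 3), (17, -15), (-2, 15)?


Area = |x1(y2-y3) + x2(y3-y1) + x3(y1-y2)| / 2
= |-5*(-15-15) + 17*(15-3) + -2*(3--15)| / 2
= 159

159


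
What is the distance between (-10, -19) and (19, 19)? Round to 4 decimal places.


d = sqrt((19--10)^2 + (19--19)^2) = 47.8017

47.8017


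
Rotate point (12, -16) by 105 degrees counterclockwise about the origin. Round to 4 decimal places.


x' = 12*cos(105) - -16*sin(105) = 12.349
y' = 12*sin(105) + -16*cos(105) = 15.7322

(12.349, 15.7322)


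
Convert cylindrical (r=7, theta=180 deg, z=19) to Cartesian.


x = 7 * cos(180) = -7
y = 7 * sin(180) = 0
z = 19

(-7, 0, 19)


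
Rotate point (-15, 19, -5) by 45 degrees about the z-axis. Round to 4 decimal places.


x' = -15*cos(45) - 19*sin(45) = -24.0416
y' = -15*sin(45) + 19*cos(45) = 2.8284
z' = -5

(-24.0416, 2.8284, -5)


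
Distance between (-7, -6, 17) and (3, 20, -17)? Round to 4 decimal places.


d = sqrt((3--7)^2 + (20--6)^2 + (-17-17)^2) = 43.9545

43.9545


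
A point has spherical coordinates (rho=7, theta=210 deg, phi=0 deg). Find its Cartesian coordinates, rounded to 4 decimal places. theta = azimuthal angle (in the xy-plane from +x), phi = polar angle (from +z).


x = 7 * sin(0) * cos(210) = 0
y = 7 * sin(0) * sin(210) = 0
z = 7 * cos(0) = 7

(0, 0, 7)


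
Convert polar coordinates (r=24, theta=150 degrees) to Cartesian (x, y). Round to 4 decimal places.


x = 24 * cos(150) = -20.7846
y = 24 * sin(150) = 12

(-20.7846, 12)


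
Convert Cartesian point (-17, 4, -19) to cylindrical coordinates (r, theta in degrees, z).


r = sqrt((-17)^2 + 4^2) = 17.4642
theta = atan2(4, -17) = 166.7595 deg
z = -19

r = 17.4642, theta = 166.7595 deg, z = -19


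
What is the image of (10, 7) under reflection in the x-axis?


Reflection across x-axis: (x, y) -> (x, -y)
(10, 7) -> (10, -7)

(10, -7)


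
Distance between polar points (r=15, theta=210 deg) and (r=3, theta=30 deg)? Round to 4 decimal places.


d = sqrt(r1^2 + r2^2 - 2*r1*r2*cos(t2-t1))
d = sqrt(15^2 + 3^2 - 2*15*3*cos(30-210)) = 18

18


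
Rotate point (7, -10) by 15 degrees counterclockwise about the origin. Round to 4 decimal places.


x' = 7*cos(15) - -10*sin(15) = 9.3497
y' = 7*sin(15) + -10*cos(15) = -7.8475

(9.3497, -7.8475)


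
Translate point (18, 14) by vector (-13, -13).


Translation: (x+dx, y+dy) = (18+-13, 14+-13) = (5, 1)

(5, 1)


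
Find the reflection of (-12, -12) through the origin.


Reflection through origin: (x, y) -> (-x, -y)
(-12, -12) -> (12, 12)

(12, 12)


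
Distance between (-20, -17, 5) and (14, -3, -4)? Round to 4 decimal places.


d = sqrt((14--20)^2 + (-3--17)^2 + (-4-5)^2) = 37.855

37.855


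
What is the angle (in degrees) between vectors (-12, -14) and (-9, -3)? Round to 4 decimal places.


dot = -12*-9 + -14*-3 = 150
|u| = 18.4391, |v| = 9.4868
cos(angle) = 0.8575
angle = 30.9638 degrees

30.9638 degrees
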